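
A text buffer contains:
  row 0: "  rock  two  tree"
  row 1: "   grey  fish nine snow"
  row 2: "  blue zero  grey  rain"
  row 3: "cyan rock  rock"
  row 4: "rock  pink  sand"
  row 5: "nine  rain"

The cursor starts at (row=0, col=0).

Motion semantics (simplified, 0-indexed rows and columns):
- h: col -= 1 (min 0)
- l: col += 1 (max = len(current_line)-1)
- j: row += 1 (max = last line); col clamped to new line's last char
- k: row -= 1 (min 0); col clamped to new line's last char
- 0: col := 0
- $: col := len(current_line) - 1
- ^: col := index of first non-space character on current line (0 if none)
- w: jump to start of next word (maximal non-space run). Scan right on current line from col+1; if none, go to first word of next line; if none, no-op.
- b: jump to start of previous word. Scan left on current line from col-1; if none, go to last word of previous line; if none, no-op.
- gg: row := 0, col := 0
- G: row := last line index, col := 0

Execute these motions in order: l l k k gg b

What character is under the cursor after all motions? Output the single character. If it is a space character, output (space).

After 1 (l): row=0 col=1 char='_'
After 2 (l): row=0 col=2 char='r'
After 3 (k): row=0 col=2 char='r'
After 4 (k): row=0 col=2 char='r'
After 5 (gg): row=0 col=0 char='_'
After 6 (b): row=0 col=0 char='_'

Answer: (space)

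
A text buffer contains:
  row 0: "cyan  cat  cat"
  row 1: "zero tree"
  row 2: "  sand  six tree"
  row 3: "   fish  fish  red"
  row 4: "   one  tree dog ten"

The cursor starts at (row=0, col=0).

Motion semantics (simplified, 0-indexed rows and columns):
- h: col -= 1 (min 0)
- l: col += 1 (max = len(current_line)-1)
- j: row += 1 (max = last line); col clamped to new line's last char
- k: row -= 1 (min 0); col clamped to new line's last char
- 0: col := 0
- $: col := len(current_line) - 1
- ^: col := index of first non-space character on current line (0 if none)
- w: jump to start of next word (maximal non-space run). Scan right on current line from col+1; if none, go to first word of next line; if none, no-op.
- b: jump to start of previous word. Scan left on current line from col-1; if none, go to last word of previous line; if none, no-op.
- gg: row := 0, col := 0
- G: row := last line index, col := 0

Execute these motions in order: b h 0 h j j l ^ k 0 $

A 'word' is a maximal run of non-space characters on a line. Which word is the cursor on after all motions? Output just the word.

After 1 (b): row=0 col=0 char='c'
After 2 (h): row=0 col=0 char='c'
After 3 (0): row=0 col=0 char='c'
After 4 (h): row=0 col=0 char='c'
After 5 (j): row=1 col=0 char='z'
After 6 (j): row=2 col=0 char='_'
After 7 (l): row=2 col=1 char='_'
After 8 (^): row=2 col=2 char='s'
After 9 (k): row=1 col=2 char='r'
After 10 (0): row=1 col=0 char='z'
After 11 ($): row=1 col=8 char='e'

Answer: tree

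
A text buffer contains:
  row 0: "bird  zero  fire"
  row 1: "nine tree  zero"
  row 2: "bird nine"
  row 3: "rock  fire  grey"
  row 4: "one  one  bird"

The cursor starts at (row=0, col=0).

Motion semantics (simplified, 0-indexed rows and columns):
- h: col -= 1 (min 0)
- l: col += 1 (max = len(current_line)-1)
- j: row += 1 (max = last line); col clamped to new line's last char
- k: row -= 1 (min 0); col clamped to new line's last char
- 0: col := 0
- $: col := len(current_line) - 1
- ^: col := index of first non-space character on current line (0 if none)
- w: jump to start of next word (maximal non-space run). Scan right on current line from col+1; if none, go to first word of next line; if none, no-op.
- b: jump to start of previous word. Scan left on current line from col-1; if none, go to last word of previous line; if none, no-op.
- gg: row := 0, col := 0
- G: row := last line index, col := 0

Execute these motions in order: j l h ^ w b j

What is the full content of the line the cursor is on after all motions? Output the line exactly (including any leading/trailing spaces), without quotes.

Answer: bird nine

Derivation:
After 1 (j): row=1 col=0 char='n'
After 2 (l): row=1 col=1 char='i'
After 3 (h): row=1 col=0 char='n'
After 4 (^): row=1 col=0 char='n'
After 5 (w): row=1 col=5 char='t'
After 6 (b): row=1 col=0 char='n'
After 7 (j): row=2 col=0 char='b'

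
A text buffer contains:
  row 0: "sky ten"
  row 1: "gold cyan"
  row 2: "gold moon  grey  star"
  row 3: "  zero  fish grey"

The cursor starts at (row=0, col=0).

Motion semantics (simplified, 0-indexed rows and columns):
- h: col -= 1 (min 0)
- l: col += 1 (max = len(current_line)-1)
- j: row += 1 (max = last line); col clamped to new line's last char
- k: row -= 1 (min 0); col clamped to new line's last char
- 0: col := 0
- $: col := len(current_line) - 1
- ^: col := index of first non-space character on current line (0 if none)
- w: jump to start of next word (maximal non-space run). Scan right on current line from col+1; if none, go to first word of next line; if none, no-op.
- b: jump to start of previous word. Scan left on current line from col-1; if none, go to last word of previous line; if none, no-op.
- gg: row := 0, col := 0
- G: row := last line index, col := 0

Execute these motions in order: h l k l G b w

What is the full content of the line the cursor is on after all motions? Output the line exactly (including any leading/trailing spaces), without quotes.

Answer:   zero  fish grey

Derivation:
After 1 (h): row=0 col=0 char='s'
After 2 (l): row=0 col=1 char='k'
After 3 (k): row=0 col=1 char='k'
After 4 (l): row=0 col=2 char='y'
After 5 (G): row=3 col=0 char='_'
After 6 (b): row=2 col=17 char='s'
After 7 (w): row=3 col=2 char='z'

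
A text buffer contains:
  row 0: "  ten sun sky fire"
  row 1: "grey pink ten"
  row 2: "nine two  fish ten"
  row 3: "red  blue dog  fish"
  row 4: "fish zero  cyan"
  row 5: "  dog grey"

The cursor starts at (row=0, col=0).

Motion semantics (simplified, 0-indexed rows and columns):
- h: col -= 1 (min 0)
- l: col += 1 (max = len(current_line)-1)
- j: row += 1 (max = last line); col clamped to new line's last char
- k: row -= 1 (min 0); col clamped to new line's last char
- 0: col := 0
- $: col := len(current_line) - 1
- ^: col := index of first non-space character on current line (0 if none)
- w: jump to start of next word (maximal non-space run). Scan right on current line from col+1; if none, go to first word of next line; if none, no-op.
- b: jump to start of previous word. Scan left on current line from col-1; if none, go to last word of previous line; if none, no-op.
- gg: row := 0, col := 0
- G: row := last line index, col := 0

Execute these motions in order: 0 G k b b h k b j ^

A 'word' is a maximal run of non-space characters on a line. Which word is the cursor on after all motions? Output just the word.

Answer: red

Derivation:
After 1 (0): row=0 col=0 char='_'
After 2 (G): row=5 col=0 char='_'
After 3 (k): row=4 col=0 char='f'
After 4 (b): row=3 col=15 char='f'
After 5 (b): row=3 col=10 char='d'
After 6 (h): row=3 col=9 char='_'
After 7 (k): row=2 col=9 char='_'
After 8 (b): row=2 col=5 char='t'
After 9 (j): row=3 col=5 char='b'
After 10 (^): row=3 col=0 char='r'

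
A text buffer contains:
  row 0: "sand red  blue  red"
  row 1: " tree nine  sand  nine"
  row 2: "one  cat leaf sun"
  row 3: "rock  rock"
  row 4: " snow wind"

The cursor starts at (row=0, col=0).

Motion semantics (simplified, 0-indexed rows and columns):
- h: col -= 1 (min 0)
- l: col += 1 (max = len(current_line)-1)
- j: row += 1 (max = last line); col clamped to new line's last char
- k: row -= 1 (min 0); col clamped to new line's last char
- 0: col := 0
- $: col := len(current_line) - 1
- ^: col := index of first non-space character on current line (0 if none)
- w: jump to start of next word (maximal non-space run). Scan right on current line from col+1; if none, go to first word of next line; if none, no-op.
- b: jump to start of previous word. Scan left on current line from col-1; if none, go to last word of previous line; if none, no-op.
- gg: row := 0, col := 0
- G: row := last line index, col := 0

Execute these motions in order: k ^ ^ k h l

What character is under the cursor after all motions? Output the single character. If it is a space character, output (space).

Answer: a

Derivation:
After 1 (k): row=0 col=0 char='s'
After 2 (^): row=0 col=0 char='s'
After 3 (^): row=0 col=0 char='s'
After 4 (k): row=0 col=0 char='s'
After 5 (h): row=0 col=0 char='s'
After 6 (l): row=0 col=1 char='a'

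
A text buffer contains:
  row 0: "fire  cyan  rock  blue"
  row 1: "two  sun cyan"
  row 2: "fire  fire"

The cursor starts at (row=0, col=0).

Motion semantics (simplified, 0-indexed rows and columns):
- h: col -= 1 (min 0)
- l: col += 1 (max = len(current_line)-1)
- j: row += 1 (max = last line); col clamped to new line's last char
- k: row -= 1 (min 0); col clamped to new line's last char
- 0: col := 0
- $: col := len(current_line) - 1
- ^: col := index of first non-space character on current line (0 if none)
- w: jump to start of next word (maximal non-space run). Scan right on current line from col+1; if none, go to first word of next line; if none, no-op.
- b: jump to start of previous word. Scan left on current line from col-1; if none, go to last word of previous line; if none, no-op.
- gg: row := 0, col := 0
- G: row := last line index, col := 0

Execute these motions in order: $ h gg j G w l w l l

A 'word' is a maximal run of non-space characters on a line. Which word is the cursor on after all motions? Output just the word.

Answer: fire

Derivation:
After 1 ($): row=0 col=21 char='e'
After 2 (h): row=0 col=20 char='u'
After 3 (gg): row=0 col=0 char='f'
After 4 (j): row=1 col=0 char='t'
After 5 (G): row=2 col=0 char='f'
After 6 (w): row=2 col=6 char='f'
After 7 (l): row=2 col=7 char='i'
After 8 (w): row=2 col=7 char='i'
After 9 (l): row=2 col=8 char='r'
After 10 (l): row=2 col=9 char='e'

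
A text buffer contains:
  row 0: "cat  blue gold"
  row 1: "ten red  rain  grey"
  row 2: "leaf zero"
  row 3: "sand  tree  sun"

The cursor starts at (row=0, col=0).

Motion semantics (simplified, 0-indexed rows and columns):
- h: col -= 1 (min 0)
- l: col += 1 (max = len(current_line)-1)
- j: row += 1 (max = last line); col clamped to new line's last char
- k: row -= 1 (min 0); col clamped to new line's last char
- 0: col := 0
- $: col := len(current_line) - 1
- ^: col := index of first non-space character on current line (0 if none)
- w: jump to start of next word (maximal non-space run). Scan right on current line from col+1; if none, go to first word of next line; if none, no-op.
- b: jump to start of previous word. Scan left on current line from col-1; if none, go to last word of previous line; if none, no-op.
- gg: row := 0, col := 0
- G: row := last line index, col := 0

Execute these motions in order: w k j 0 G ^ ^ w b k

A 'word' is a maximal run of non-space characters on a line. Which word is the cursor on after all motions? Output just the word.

Answer: leaf

Derivation:
After 1 (w): row=0 col=5 char='b'
After 2 (k): row=0 col=5 char='b'
After 3 (j): row=1 col=5 char='e'
After 4 (0): row=1 col=0 char='t'
After 5 (G): row=3 col=0 char='s'
After 6 (^): row=3 col=0 char='s'
After 7 (^): row=3 col=0 char='s'
After 8 (w): row=3 col=6 char='t'
After 9 (b): row=3 col=0 char='s'
After 10 (k): row=2 col=0 char='l'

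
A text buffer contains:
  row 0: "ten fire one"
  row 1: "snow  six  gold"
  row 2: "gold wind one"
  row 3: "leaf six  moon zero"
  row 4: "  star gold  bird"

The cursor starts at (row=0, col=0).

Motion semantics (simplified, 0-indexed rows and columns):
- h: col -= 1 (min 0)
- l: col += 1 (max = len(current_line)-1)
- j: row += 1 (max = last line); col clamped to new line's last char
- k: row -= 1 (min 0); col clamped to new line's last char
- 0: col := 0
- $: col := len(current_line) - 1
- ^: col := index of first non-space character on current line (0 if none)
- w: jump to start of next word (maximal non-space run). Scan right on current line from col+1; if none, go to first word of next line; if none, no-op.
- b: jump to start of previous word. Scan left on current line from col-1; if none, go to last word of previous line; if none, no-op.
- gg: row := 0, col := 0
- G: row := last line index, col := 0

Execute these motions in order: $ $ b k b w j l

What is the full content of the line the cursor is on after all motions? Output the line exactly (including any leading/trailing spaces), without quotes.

After 1 ($): row=0 col=11 char='e'
After 2 ($): row=0 col=11 char='e'
After 3 (b): row=0 col=9 char='o'
After 4 (k): row=0 col=9 char='o'
After 5 (b): row=0 col=4 char='f'
After 6 (w): row=0 col=9 char='o'
After 7 (j): row=1 col=9 char='_'
After 8 (l): row=1 col=10 char='_'

Answer: snow  six  gold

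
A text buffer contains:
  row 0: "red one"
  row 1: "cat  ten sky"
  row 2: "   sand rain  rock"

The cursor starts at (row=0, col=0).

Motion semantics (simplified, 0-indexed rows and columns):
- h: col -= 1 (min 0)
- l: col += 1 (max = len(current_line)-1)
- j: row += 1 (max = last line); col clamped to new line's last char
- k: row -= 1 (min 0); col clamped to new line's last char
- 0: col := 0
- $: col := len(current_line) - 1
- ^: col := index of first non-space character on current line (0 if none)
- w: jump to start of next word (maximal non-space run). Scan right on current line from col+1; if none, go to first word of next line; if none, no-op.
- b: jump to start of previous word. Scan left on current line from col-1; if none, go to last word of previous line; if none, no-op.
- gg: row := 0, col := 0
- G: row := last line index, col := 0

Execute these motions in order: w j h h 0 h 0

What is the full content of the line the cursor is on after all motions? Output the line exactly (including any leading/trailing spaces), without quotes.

After 1 (w): row=0 col=4 char='o'
After 2 (j): row=1 col=4 char='_'
After 3 (h): row=1 col=3 char='_'
After 4 (h): row=1 col=2 char='t'
After 5 (0): row=1 col=0 char='c'
After 6 (h): row=1 col=0 char='c'
After 7 (0): row=1 col=0 char='c'

Answer: cat  ten sky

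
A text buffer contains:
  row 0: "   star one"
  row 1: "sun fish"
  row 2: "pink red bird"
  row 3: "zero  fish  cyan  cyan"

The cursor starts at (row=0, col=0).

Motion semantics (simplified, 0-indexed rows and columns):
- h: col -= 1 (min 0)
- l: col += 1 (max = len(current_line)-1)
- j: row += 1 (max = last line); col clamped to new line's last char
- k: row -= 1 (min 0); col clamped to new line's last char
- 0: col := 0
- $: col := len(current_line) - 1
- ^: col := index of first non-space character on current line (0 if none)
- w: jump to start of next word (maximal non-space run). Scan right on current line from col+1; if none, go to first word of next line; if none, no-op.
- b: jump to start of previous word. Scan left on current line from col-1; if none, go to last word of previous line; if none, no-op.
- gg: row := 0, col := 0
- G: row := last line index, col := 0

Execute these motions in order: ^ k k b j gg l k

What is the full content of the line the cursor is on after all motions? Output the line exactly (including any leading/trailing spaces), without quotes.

After 1 (^): row=0 col=3 char='s'
After 2 (k): row=0 col=3 char='s'
After 3 (k): row=0 col=3 char='s'
After 4 (b): row=0 col=3 char='s'
After 5 (j): row=1 col=3 char='_'
After 6 (gg): row=0 col=0 char='_'
After 7 (l): row=0 col=1 char='_'
After 8 (k): row=0 col=1 char='_'

Answer:    star one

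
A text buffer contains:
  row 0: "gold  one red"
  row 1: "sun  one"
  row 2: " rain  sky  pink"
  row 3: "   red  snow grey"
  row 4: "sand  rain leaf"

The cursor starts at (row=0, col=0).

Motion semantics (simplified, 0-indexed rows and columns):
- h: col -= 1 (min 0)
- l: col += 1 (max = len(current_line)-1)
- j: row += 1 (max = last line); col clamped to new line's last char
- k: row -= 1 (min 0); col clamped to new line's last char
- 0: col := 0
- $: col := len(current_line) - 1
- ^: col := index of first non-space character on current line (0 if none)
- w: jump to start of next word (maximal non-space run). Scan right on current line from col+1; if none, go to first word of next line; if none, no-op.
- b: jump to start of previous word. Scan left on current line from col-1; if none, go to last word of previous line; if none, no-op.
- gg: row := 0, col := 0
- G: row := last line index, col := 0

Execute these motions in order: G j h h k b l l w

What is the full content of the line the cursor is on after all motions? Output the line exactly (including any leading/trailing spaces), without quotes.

After 1 (G): row=4 col=0 char='s'
After 2 (j): row=4 col=0 char='s'
After 3 (h): row=4 col=0 char='s'
After 4 (h): row=4 col=0 char='s'
After 5 (k): row=3 col=0 char='_'
After 6 (b): row=2 col=12 char='p'
After 7 (l): row=2 col=13 char='i'
After 8 (l): row=2 col=14 char='n'
After 9 (w): row=3 col=3 char='r'

Answer:    red  snow grey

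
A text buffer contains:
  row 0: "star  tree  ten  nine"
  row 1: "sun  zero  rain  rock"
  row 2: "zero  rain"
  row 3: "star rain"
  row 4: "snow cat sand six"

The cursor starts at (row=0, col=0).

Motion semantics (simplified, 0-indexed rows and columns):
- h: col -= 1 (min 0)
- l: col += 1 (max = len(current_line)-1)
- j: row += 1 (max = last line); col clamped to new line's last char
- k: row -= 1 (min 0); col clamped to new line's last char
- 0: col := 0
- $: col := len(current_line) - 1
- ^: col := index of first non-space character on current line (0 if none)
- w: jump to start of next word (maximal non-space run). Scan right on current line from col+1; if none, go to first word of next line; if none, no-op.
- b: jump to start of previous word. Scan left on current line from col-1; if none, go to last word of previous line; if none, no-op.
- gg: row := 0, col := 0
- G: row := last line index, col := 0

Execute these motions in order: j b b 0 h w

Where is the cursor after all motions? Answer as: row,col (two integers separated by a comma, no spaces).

After 1 (j): row=1 col=0 char='s'
After 2 (b): row=0 col=17 char='n'
After 3 (b): row=0 col=12 char='t'
After 4 (0): row=0 col=0 char='s'
After 5 (h): row=0 col=0 char='s'
After 6 (w): row=0 col=6 char='t'

Answer: 0,6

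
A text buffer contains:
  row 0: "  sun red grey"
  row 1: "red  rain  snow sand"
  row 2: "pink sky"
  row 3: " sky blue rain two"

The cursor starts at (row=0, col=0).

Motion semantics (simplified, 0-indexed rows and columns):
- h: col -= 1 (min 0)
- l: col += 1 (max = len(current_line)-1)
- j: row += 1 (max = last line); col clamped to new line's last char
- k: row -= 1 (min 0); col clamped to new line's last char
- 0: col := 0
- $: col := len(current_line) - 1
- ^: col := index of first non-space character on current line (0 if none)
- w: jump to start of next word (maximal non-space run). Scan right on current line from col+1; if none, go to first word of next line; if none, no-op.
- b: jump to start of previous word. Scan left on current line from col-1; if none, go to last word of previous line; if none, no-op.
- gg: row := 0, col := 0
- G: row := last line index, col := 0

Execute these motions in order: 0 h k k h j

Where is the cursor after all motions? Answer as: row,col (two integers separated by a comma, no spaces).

Answer: 1,0

Derivation:
After 1 (0): row=0 col=0 char='_'
After 2 (h): row=0 col=0 char='_'
After 3 (k): row=0 col=0 char='_'
After 4 (k): row=0 col=0 char='_'
After 5 (h): row=0 col=0 char='_'
After 6 (j): row=1 col=0 char='r'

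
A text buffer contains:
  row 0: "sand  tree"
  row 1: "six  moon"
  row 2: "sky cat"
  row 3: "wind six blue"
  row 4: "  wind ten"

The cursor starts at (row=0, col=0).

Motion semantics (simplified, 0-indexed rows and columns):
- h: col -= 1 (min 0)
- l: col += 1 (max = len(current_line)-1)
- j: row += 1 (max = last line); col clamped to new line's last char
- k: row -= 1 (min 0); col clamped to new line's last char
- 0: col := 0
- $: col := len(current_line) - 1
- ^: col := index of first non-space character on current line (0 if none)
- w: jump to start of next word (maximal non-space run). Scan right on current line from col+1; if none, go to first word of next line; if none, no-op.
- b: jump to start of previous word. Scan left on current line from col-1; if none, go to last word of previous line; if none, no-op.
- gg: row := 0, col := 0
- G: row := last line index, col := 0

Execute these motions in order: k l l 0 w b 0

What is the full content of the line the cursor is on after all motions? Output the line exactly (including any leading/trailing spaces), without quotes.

After 1 (k): row=0 col=0 char='s'
After 2 (l): row=0 col=1 char='a'
After 3 (l): row=0 col=2 char='n'
After 4 (0): row=0 col=0 char='s'
After 5 (w): row=0 col=6 char='t'
After 6 (b): row=0 col=0 char='s'
After 7 (0): row=0 col=0 char='s'

Answer: sand  tree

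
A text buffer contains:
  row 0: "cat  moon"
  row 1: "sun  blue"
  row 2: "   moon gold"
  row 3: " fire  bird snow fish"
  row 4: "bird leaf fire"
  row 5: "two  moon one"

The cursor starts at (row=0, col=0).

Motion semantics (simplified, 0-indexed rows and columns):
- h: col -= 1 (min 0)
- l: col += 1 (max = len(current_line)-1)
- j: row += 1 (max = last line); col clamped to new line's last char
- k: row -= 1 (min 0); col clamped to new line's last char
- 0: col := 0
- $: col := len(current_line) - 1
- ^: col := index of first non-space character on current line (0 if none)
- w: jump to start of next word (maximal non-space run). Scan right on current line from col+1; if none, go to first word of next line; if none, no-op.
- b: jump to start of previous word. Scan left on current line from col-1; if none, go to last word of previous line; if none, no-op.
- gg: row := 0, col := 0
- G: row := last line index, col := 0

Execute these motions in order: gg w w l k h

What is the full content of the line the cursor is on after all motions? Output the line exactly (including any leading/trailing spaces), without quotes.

Answer: cat  moon

Derivation:
After 1 (gg): row=0 col=0 char='c'
After 2 (w): row=0 col=5 char='m'
After 3 (w): row=1 col=0 char='s'
After 4 (l): row=1 col=1 char='u'
After 5 (k): row=0 col=1 char='a'
After 6 (h): row=0 col=0 char='c'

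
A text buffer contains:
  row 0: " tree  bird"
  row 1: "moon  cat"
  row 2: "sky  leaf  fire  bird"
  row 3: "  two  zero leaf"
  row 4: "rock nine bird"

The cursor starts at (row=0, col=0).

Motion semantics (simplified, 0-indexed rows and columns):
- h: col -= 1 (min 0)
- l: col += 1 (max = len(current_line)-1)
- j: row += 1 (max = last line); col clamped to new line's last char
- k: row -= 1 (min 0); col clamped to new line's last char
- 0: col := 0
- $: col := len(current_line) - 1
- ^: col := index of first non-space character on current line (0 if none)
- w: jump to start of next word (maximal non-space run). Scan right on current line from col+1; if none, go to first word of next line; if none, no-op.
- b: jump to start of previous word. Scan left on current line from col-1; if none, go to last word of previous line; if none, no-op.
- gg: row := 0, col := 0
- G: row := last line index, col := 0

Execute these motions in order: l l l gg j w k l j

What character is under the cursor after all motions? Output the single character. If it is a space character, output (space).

Answer: a

Derivation:
After 1 (l): row=0 col=1 char='t'
After 2 (l): row=0 col=2 char='r'
After 3 (l): row=0 col=3 char='e'
After 4 (gg): row=0 col=0 char='_'
After 5 (j): row=1 col=0 char='m'
After 6 (w): row=1 col=6 char='c'
After 7 (k): row=0 col=6 char='_'
After 8 (l): row=0 col=7 char='b'
After 9 (j): row=1 col=7 char='a'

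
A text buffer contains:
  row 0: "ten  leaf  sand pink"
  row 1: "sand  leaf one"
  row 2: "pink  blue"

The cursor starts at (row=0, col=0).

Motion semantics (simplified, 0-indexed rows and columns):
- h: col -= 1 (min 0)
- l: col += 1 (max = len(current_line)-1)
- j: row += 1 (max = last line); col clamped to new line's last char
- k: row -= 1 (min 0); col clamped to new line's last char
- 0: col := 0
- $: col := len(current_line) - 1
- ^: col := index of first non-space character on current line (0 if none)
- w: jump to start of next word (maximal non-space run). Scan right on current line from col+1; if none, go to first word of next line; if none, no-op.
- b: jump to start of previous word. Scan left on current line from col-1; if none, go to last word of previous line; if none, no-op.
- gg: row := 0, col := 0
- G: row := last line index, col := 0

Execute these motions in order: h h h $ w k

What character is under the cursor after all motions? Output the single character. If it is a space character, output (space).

Answer: t

Derivation:
After 1 (h): row=0 col=0 char='t'
After 2 (h): row=0 col=0 char='t'
After 3 (h): row=0 col=0 char='t'
After 4 ($): row=0 col=19 char='k'
After 5 (w): row=1 col=0 char='s'
After 6 (k): row=0 col=0 char='t'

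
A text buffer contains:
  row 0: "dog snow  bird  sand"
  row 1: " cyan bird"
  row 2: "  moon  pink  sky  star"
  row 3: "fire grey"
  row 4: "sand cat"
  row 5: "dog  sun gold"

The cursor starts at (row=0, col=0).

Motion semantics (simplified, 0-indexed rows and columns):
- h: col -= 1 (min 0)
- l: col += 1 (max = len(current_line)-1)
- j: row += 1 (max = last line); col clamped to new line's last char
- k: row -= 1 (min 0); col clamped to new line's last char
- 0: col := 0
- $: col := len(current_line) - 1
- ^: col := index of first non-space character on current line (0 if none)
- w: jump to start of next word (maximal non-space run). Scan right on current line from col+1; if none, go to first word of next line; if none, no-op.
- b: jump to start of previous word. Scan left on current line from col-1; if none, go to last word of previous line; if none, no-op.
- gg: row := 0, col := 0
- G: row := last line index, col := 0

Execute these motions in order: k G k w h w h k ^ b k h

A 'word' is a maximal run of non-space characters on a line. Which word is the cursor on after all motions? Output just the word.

After 1 (k): row=0 col=0 char='d'
After 2 (G): row=5 col=0 char='d'
After 3 (k): row=4 col=0 char='s'
After 4 (w): row=4 col=5 char='c'
After 5 (h): row=4 col=4 char='_'
After 6 (w): row=4 col=5 char='c'
After 7 (h): row=4 col=4 char='_'
After 8 (k): row=3 col=4 char='_'
After 9 (^): row=3 col=0 char='f'
After 10 (b): row=2 col=19 char='s'
After 11 (k): row=1 col=9 char='d'
After 12 (h): row=1 col=8 char='r'

Answer: bird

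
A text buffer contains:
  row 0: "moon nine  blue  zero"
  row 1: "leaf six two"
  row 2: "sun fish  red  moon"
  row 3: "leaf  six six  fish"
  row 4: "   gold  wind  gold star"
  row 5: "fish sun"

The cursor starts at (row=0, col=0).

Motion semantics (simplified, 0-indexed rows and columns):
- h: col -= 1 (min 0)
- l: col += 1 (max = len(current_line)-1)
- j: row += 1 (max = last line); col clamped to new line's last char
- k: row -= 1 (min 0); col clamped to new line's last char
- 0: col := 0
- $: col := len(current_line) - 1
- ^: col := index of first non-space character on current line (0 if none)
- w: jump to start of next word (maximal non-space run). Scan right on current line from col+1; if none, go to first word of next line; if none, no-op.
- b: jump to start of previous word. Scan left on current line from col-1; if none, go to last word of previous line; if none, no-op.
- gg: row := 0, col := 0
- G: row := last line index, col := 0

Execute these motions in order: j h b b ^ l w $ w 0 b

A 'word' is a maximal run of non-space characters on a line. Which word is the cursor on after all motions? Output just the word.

After 1 (j): row=1 col=0 char='l'
After 2 (h): row=1 col=0 char='l'
After 3 (b): row=0 col=17 char='z'
After 4 (b): row=0 col=11 char='b'
After 5 (^): row=0 col=0 char='m'
After 6 (l): row=0 col=1 char='o'
After 7 (w): row=0 col=5 char='n'
After 8 ($): row=0 col=20 char='o'
After 9 (w): row=1 col=0 char='l'
After 10 (0): row=1 col=0 char='l'
After 11 (b): row=0 col=17 char='z'

Answer: zero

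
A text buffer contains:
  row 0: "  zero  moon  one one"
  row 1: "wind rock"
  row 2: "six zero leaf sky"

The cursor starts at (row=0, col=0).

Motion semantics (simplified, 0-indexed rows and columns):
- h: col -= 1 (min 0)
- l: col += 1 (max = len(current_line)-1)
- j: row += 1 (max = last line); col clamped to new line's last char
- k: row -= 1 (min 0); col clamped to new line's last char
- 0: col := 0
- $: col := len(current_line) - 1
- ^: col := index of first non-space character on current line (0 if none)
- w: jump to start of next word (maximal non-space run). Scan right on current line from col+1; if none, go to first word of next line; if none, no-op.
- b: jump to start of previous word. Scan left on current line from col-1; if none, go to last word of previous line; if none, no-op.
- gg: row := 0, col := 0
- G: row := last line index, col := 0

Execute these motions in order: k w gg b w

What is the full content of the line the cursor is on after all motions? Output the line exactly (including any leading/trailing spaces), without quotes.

Answer:   zero  moon  one one

Derivation:
After 1 (k): row=0 col=0 char='_'
After 2 (w): row=0 col=2 char='z'
After 3 (gg): row=0 col=0 char='_'
After 4 (b): row=0 col=0 char='_'
After 5 (w): row=0 col=2 char='z'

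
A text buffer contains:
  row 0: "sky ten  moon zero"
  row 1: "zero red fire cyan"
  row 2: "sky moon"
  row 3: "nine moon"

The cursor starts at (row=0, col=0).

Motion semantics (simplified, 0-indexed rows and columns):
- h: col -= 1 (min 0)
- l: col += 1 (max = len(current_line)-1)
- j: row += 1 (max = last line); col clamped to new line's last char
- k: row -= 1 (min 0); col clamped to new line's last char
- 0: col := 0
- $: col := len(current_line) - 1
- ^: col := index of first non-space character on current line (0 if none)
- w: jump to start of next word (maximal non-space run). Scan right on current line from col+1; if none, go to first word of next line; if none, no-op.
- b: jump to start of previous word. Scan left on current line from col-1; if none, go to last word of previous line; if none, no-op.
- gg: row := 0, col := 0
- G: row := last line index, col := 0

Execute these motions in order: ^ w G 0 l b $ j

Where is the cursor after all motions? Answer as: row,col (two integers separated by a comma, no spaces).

After 1 (^): row=0 col=0 char='s'
After 2 (w): row=0 col=4 char='t'
After 3 (G): row=3 col=0 char='n'
After 4 (0): row=3 col=0 char='n'
After 5 (l): row=3 col=1 char='i'
After 6 (b): row=3 col=0 char='n'
After 7 ($): row=3 col=8 char='n'
After 8 (j): row=3 col=8 char='n'

Answer: 3,8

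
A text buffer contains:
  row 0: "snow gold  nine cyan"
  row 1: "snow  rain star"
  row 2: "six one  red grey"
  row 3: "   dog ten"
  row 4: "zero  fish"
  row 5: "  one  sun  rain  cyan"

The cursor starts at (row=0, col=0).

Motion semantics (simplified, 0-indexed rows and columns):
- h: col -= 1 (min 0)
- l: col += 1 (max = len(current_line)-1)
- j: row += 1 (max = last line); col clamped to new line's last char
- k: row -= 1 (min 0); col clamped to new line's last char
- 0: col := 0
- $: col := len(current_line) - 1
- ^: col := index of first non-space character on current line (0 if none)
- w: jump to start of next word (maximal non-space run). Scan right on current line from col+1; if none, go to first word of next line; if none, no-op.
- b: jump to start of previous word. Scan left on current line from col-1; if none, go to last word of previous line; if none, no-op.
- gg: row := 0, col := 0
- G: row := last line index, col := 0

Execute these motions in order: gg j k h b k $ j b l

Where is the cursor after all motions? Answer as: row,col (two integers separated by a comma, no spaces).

After 1 (gg): row=0 col=0 char='s'
After 2 (j): row=1 col=0 char='s'
After 3 (k): row=0 col=0 char='s'
After 4 (h): row=0 col=0 char='s'
After 5 (b): row=0 col=0 char='s'
After 6 (k): row=0 col=0 char='s'
After 7 ($): row=0 col=19 char='n'
After 8 (j): row=1 col=14 char='r'
After 9 (b): row=1 col=11 char='s'
After 10 (l): row=1 col=12 char='t'

Answer: 1,12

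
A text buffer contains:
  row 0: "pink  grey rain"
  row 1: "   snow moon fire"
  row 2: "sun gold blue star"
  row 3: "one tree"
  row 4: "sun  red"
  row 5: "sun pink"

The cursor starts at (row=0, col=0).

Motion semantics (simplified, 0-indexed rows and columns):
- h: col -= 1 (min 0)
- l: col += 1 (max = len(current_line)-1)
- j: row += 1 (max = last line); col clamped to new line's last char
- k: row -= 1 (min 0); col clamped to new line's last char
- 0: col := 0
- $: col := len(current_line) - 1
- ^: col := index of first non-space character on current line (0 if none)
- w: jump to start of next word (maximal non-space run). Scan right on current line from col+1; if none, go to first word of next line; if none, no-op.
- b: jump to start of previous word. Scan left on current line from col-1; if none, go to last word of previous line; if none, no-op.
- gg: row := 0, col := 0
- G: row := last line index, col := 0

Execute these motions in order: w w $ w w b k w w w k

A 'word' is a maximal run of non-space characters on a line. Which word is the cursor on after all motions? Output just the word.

Answer: pink

Derivation:
After 1 (w): row=0 col=6 char='g'
After 2 (w): row=0 col=11 char='r'
After 3 ($): row=0 col=14 char='n'
After 4 (w): row=1 col=3 char='s'
After 5 (w): row=1 col=8 char='m'
After 6 (b): row=1 col=3 char='s'
After 7 (k): row=0 col=3 char='k'
After 8 (w): row=0 col=6 char='g'
After 9 (w): row=0 col=11 char='r'
After 10 (w): row=1 col=3 char='s'
After 11 (k): row=0 col=3 char='k'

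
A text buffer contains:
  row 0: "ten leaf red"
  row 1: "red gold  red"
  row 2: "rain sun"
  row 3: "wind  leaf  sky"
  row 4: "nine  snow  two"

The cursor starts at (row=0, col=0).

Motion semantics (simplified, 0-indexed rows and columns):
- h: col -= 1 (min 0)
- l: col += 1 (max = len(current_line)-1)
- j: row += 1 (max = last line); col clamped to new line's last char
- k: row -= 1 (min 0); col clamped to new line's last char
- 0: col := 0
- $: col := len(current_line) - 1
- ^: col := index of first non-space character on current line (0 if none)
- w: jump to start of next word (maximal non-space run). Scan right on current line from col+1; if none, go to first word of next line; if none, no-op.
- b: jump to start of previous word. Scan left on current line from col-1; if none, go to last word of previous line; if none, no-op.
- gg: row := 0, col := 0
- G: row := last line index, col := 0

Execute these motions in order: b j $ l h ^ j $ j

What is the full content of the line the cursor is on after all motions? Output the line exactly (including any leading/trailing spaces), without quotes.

Answer: wind  leaf  sky

Derivation:
After 1 (b): row=0 col=0 char='t'
After 2 (j): row=1 col=0 char='r'
After 3 ($): row=1 col=12 char='d'
After 4 (l): row=1 col=12 char='d'
After 5 (h): row=1 col=11 char='e'
After 6 (^): row=1 col=0 char='r'
After 7 (j): row=2 col=0 char='r'
After 8 ($): row=2 col=7 char='n'
After 9 (j): row=3 col=7 char='e'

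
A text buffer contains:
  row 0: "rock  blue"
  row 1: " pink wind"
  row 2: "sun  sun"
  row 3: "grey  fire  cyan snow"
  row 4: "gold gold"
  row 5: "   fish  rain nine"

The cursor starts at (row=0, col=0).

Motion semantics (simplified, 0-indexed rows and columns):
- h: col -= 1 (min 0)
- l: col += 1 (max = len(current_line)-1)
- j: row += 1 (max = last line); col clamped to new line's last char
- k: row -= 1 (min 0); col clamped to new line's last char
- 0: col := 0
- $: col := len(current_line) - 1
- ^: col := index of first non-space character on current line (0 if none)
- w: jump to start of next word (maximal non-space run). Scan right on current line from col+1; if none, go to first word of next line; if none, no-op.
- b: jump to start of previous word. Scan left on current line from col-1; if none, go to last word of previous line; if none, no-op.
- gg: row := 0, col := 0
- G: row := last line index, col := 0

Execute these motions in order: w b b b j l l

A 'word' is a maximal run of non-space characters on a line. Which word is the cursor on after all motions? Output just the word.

After 1 (w): row=0 col=6 char='b'
After 2 (b): row=0 col=0 char='r'
After 3 (b): row=0 col=0 char='r'
After 4 (b): row=0 col=0 char='r'
After 5 (j): row=1 col=0 char='_'
After 6 (l): row=1 col=1 char='p'
After 7 (l): row=1 col=2 char='i'

Answer: pink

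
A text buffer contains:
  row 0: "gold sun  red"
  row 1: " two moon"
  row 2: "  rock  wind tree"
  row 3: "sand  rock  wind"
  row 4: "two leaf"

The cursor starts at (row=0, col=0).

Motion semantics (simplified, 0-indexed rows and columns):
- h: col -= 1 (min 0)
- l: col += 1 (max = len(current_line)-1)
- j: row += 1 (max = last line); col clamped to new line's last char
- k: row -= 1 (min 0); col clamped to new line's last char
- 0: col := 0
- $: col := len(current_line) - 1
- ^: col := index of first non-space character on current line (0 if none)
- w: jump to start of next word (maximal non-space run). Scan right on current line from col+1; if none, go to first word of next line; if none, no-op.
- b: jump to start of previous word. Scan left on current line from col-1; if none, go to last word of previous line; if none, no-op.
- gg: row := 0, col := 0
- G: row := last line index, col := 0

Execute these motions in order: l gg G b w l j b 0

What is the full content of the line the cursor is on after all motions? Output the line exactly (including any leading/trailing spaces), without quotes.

Answer: two leaf

Derivation:
After 1 (l): row=0 col=1 char='o'
After 2 (gg): row=0 col=0 char='g'
After 3 (G): row=4 col=0 char='t'
After 4 (b): row=3 col=12 char='w'
After 5 (w): row=4 col=0 char='t'
After 6 (l): row=4 col=1 char='w'
After 7 (j): row=4 col=1 char='w'
After 8 (b): row=4 col=0 char='t'
After 9 (0): row=4 col=0 char='t'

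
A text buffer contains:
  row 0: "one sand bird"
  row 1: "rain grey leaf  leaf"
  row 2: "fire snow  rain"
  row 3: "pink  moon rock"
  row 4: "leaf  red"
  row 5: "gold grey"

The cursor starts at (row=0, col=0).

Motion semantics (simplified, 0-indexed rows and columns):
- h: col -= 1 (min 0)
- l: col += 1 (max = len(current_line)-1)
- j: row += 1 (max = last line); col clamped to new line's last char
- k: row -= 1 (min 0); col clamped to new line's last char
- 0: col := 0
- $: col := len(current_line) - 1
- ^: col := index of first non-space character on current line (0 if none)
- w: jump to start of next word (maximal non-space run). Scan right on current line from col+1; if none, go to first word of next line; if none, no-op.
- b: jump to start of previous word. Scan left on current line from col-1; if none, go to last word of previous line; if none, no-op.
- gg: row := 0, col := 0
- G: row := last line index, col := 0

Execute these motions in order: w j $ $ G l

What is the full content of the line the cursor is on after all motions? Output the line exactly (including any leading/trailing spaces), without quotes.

After 1 (w): row=0 col=4 char='s'
After 2 (j): row=1 col=4 char='_'
After 3 ($): row=1 col=19 char='f'
After 4 ($): row=1 col=19 char='f'
After 5 (G): row=5 col=0 char='g'
After 6 (l): row=5 col=1 char='o'

Answer: gold grey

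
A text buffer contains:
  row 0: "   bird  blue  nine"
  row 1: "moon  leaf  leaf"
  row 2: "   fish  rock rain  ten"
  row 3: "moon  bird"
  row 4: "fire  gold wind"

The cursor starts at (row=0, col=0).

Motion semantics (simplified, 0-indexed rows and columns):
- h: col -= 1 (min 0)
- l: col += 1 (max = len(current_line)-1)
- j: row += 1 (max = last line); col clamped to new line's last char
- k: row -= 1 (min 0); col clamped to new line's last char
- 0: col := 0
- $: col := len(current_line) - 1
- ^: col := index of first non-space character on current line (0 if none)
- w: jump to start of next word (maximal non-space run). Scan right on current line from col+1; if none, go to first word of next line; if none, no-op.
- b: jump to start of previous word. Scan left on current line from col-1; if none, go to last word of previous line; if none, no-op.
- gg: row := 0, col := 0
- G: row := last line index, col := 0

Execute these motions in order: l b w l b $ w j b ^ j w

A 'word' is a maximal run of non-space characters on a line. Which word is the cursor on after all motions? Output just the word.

After 1 (l): row=0 col=1 char='_'
After 2 (b): row=0 col=1 char='_'
After 3 (w): row=0 col=3 char='b'
After 4 (l): row=0 col=4 char='i'
After 5 (b): row=0 col=3 char='b'
After 6 ($): row=0 col=18 char='e'
After 7 (w): row=1 col=0 char='m'
After 8 (j): row=2 col=0 char='_'
After 9 (b): row=1 col=12 char='l'
After 10 (^): row=1 col=0 char='m'
After 11 (j): row=2 col=0 char='_'
After 12 (w): row=2 col=3 char='f'

Answer: fish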